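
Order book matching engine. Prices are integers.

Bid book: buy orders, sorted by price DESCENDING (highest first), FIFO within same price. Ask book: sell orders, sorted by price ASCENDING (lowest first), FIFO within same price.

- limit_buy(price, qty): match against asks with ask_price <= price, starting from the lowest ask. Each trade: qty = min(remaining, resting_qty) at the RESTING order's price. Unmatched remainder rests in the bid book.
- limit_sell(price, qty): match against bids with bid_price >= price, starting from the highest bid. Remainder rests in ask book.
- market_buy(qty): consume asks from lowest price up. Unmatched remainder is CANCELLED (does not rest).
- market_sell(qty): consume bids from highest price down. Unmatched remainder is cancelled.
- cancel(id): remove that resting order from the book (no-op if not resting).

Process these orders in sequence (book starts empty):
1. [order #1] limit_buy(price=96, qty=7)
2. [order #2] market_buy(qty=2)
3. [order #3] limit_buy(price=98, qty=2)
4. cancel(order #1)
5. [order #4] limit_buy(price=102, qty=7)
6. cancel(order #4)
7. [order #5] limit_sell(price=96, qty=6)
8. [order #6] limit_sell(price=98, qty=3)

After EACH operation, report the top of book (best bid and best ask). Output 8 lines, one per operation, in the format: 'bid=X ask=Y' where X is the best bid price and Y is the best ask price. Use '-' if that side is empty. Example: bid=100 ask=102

Answer: bid=96 ask=-
bid=96 ask=-
bid=98 ask=-
bid=98 ask=-
bid=102 ask=-
bid=98 ask=-
bid=- ask=96
bid=- ask=96

Derivation:
After op 1 [order #1] limit_buy(price=96, qty=7): fills=none; bids=[#1:7@96] asks=[-]
After op 2 [order #2] market_buy(qty=2): fills=none; bids=[#1:7@96] asks=[-]
After op 3 [order #3] limit_buy(price=98, qty=2): fills=none; bids=[#3:2@98 #1:7@96] asks=[-]
After op 4 cancel(order #1): fills=none; bids=[#3:2@98] asks=[-]
After op 5 [order #4] limit_buy(price=102, qty=7): fills=none; bids=[#4:7@102 #3:2@98] asks=[-]
After op 6 cancel(order #4): fills=none; bids=[#3:2@98] asks=[-]
After op 7 [order #5] limit_sell(price=96, qty=6): fills=#3x#5:2@98; bids=[-] asks=[#5:4@96]
After op 8 [order #6] limit_sell(price=98, qty=3): fills=none; bids=[-] asks=[#5:4@96 #6:3@98]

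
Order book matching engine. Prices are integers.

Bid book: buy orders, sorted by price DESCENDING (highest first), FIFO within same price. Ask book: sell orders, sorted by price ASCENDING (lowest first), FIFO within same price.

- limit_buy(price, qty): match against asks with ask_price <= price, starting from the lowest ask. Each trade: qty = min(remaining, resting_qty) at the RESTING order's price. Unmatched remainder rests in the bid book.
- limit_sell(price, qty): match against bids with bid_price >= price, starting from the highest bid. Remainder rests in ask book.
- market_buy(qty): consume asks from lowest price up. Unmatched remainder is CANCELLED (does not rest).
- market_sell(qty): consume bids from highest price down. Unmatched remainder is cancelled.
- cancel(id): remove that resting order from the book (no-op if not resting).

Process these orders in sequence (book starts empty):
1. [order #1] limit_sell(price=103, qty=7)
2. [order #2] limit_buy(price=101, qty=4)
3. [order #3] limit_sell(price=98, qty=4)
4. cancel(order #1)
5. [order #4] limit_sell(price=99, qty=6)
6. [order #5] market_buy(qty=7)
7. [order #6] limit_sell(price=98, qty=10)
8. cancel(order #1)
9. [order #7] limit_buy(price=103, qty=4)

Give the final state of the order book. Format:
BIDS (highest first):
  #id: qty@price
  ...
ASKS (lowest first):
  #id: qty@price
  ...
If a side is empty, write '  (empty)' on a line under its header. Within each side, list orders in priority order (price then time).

Answer: BIDS (highest first):
  (empty)
ASKS (lowest first):
  #6: 6@98

Derivation:
After op 1 [order #1] limit_sell(price=103, qty=7): fills=none; bids=[-] asks=[#1:7@103]
After op 2 [order #2] limit_buy(price=101, qty=4): fills=none; bids=[#2:4@101] asks=[#1:7@103]
After op 3 [order #3] limit_sell(price=98, qty=4): fills=#2x#3:4@101; bids=[-] asks=[#1:7@103]
After op 4 cancel(order #1): fills=none; bids=[-] asks=[-]
After op 5 [order #4] limit_sell(price=99, qty=6): fills=none; bids=[-] asks=[#4:6@99]
After op 6 [order #5] market_buy(qty=7): fills=#5x#4:6@99; bids=[-] asks=[-]
After op 7 [order #6] limit_sell(price=98, qty=10): fills=none; bids=[-] asks=[#6:10@98]
After op 8 cancel(order #1): fills=none; bids=[-] asks=[#6:10@98]
After op 9 [order #7] limit_buy(price=103, qty=4): fills=#7x#6:4@98; bids=[-] asks=[#6:6@98]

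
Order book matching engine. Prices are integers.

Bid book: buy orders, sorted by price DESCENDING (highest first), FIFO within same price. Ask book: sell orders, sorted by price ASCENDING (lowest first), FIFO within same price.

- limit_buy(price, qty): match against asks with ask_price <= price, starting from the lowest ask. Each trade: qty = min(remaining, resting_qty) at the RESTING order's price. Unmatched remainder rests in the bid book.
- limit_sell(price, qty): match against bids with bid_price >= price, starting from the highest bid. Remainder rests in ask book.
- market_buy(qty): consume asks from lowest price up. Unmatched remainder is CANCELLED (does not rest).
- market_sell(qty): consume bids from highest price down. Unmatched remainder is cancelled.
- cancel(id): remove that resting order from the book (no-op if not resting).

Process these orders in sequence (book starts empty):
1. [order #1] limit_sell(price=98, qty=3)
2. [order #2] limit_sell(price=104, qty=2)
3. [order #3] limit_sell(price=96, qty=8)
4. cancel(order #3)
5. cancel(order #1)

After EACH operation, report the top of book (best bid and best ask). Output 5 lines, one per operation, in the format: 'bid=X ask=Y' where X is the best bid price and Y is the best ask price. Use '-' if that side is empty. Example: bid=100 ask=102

Answer: bid=- ask=98
bid=- ask=98
bid=- ask=96
bid=- ask=98
bid=- ask=104

Derivation:
After op 1 [order #1] limit_sell(price=98, qty=3): fills=none; bids=[-] asks=[#1:3@98]
After op 2 [order #2] limit_sell(price=104, qty=2): fills=none; bids=[-] asks=[#1:3@98 #2:2@104]
After op 3 [order #3] limit_sell(price=96, qty=8): fills=none; bids=[-] asks=[#3:8@96 #1:3@98 #2:2@104]
After op 4 cancel(order #3): fills=none; bids=[-] asks=[#1:3@98 #2:2@104]
After op 5 cancel(order #1): fills=none; bids=[-] asks=[#2:2@104]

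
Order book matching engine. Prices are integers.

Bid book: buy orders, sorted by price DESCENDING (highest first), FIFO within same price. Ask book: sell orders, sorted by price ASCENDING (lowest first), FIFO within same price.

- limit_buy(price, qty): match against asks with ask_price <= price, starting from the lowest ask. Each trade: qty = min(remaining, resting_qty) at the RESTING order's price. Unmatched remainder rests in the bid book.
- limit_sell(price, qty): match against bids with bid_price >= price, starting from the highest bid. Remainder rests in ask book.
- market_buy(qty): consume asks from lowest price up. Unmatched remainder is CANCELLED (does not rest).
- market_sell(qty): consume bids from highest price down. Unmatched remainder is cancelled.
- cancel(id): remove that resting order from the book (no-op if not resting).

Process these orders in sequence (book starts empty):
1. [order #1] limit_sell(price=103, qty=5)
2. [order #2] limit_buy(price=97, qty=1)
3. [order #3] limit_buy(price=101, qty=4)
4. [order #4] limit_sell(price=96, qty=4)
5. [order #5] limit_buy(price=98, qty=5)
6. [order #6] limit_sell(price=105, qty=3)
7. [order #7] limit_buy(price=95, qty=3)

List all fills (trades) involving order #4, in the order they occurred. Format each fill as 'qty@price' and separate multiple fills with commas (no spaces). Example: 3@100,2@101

After op 1 [order #1] limit_sell(price=103, qty=5): fills=none; bids=[-] asks=[#1:5@103]
After op 2 [order #2] limit_buy(price=97, qty=1): fills=none; bids=[#2:1@97] asks=[#1:5@103]
After op 3 [order #3] limit_buy(price=101, qty=4): fills=none; bids=[#3:4@101 #2:1@97] asks=[#1:5@103]
After op 4 [order #4] limit_sell(price=96, qty=4): fills=#3x#4:4@101; bids=[#2:1@97] asks=[#1:5@103]
After op 5 [order #5] limit_buy(price=98, qty=5): fills=none; bids=[#5:5@98 #2:1@97] asks=[#1:5@103]
After op 6 [order #6] limit_sell(price=105, qty=3): fills=none; bids=[#5:5@98 #2:1@97] asks=[#1:5@103 #6:3@105]
After op 7 [order #7] limit_buy(price=95, qty=3): fills=none; bids=[#5:5@98 #2:1@97 #7:3@95] asks=[#1:5@103 #6:3@105]

Answer: 4@101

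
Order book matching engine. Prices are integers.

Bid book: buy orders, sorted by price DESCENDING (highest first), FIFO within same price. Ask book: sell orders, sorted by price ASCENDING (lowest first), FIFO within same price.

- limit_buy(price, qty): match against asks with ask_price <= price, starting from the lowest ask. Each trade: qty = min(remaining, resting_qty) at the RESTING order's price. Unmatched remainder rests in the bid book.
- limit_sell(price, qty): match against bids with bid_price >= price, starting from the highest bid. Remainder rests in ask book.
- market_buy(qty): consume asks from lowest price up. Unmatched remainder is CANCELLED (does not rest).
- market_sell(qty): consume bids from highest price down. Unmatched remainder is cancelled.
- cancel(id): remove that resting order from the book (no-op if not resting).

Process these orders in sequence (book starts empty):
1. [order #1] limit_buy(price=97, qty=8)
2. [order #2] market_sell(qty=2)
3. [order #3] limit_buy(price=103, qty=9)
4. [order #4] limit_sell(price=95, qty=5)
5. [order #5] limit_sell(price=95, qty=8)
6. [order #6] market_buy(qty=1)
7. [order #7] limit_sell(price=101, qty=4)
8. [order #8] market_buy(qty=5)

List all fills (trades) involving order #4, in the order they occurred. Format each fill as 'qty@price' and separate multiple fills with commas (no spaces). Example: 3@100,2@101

Answer: 5@103

Derivation:
After op 1 [order #1] limit_buy(price=97, qty=8): fills=none; bids=[#1:8@97] asks=[-]
After op 2 [order #2] market_sell(qty=2): fills=#1x#2:2@97; bids=[#1:6@97] asks=[-]
After op 3 [order #3] limit_buy(price=103, qty=9): fills=none; bids=[#3:9@103 #1:6@97] asks=[-]
After op 4 [order #4] limit_sell(price=95, qty=5): fills=#3x#4:5@103; bids=[#3:4@103 #1:6@97] asks=[-]
After op 5 [order #5] limit_sell(price=95, qty=8): fills=#3x#5:4@103 #1x#5:4@97; bids=[#1:2@97] asks=[-]
After op 6 [order #6] market_buy(qty=1): fills=none; bids=[#1:2@97] asks=[-]
After op 7 [order #7] limit_sell(price=101, qty=4): fills=none; bids=[#1:2@97] asks=[#7:4@101]
After op 8 [order #8] market_buy(qty=5): fills=#8x#7:4@101; bids=[#1:2@97] asks=[-]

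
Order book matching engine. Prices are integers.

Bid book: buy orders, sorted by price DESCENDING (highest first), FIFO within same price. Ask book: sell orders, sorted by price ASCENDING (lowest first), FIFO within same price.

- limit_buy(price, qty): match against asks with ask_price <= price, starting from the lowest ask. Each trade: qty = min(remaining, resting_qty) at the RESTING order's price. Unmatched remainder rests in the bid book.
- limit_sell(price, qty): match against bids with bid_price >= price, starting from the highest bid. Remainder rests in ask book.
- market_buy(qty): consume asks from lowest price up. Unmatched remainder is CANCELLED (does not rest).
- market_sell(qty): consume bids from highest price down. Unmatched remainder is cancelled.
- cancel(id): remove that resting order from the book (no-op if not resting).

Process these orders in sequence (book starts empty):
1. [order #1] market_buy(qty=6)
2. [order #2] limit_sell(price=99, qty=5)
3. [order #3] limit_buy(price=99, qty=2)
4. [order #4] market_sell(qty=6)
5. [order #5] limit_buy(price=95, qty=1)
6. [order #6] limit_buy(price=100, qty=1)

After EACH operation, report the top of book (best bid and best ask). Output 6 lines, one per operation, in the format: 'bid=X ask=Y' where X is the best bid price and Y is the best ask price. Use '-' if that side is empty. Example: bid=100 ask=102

After op 1 [order #1] market_buy(qty=6): fills=none; bids=[-] asks=[-]
After op 2 [order #2] limit_sell(price=99, qty=5): fills=none; bids=[-] asks=[#2:5@99]
After op 3 [order #3] limit_buy(price=99, qty=2): fills=#3x#2:2@99; bids=[-] asks=[#2:3@99]
After op 4 [order #4] market_sell(qty=6): fills=none; bids=[-] asks=[#2:3@99]
After op 5 [order #5] limit_buy(price=95, qty=1): fills=none; bids=[#5:1@95] asks=[#2:3@99]
After op 6 [order #6] limit_buy(price=100, qty=1): fills=#6x#2:1@99; bids=[#5:1@95] asks=[#2:2@99]

Answer: bid=- ask=-
bid=- ask=99
bid=- ask=99
bid=- ask=99
bid=95 ask=99
bid=95 ask=99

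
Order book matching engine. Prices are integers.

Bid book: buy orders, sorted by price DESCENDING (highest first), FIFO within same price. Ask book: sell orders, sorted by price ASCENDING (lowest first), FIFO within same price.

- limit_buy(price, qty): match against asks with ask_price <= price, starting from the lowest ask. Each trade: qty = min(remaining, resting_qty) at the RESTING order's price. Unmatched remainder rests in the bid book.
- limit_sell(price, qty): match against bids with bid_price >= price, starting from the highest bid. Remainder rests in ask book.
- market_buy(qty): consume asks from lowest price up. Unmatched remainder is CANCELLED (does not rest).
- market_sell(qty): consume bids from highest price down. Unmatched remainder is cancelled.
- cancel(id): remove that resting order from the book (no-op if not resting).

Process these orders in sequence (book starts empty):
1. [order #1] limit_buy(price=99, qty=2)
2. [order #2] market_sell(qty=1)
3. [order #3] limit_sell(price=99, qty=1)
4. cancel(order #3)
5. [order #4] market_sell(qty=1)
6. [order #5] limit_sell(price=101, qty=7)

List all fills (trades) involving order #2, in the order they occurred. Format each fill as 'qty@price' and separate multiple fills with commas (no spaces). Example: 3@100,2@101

Answer: 1@99

Derivation:
After op 1 [order #1] limit_buy(price=99, qty=2): fills=none; bids=[#1:2@99] asks=[-]
After op 2 [order #2] market_sell(qty=1): fills=#1x#2:1@99; bids=[#1:1@99] asks=[-]
After op 3 [order #3] limit_sell(price=99, qty=1): fills=#1x#3:1@99; bids=[-] asks=[-]
After op 4 cancel(order #3): fills=none; bids=[-] asks=[-]
After op 5 [order #4] market_sell(qty=1): fills=none; bids=[-] asks=[-]
After op 6 [order #5] limit_sell(price=101, qty=7): fills=none; bids=[-] asks=[#5:7@101]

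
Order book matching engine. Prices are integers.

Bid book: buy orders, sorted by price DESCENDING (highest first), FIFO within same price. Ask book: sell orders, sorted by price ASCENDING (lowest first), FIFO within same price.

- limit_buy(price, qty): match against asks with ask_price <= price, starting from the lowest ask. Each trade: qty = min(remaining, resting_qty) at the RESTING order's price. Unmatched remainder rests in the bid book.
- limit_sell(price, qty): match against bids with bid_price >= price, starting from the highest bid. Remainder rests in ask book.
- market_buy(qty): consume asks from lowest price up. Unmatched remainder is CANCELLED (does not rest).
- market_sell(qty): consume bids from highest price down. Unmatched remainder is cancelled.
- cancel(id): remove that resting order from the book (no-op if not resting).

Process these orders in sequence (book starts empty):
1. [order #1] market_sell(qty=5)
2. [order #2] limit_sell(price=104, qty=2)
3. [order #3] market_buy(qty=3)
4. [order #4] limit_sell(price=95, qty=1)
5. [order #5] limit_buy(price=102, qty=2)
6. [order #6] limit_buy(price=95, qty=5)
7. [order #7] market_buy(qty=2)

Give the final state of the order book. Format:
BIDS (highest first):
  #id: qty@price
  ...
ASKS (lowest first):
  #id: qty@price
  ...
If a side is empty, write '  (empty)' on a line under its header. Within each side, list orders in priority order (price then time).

Answer: BIDS (highest first):
  #5: 1@102
  #6: 5@95
ASKS (lowest first):
  (empty)

Derivation:
After op 1 [order #1] market_sell(qty=5): fills=none; bids=[-] asks=[-]
After op 2 [order #2] limit_sell(price=104, qty=2): fills=none; bids=[-] asks=[#2:2@104]
After op 3 [order #3] market_buy(qty=3): fills=#3x#2:2@104; bids=[-] asks=[-]
After op 4 [order #4] limit_sell(price=95, qty=1): fills=none; bids=[-] asks=[#4:1@95]
After op 5 [order #5] limit_buy(price=102, qty=2): fills=#5x#4:1@95; bids=[#5:1@102] asks=[-]
After op 6 [order #6] limit_buy(price=95, qty=5): fills=none; bids=[#5:1@102 #6:5@95] asks=[-]
After op 7 [order #7] market_buy(qty=2): fills=none; bids=[#5:1@102 #6:5@95] asks=[-]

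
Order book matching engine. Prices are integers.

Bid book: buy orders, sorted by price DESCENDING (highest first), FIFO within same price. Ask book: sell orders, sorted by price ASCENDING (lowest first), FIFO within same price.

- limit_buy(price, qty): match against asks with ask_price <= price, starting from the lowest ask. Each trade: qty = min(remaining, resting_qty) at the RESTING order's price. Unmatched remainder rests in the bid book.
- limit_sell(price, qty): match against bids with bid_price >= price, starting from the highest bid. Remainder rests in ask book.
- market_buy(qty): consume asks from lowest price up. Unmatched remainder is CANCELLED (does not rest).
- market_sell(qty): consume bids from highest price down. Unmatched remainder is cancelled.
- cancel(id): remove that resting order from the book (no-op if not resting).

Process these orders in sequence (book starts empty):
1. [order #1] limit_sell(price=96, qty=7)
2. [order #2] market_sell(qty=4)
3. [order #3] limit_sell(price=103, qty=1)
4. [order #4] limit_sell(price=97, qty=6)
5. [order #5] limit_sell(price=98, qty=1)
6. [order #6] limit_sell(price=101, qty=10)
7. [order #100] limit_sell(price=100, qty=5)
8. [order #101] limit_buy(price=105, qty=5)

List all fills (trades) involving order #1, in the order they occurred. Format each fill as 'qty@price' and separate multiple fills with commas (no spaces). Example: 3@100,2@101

After op 1 [order #1] limit_sell(price=96, qty=7): fills=none; bids=[-] asks=[#1:7@96]
After op 2 [order #2] market_sell(qty=4): fills=none; bids=[-] asks=[#1:7@96]
After op 3 [order #3] limit_sell(price=103, qty=1): fills=none; bids=[-] asks=[#1:7@96 #3:1@103]
After op 4 [order #4] limit_sell(price=97, qty=6): fills=none; bids=[-] asks=[#1:7@96 #4:6@97 #3:1@103]
After op 5 [order #5] limit_sell(price=98, qty=1): fills=none; bids=[-] asks=[#1:7@96 #4:6@97 #5:1@98 #3:1@103]
After op 6 [order #6] limit_sell(price=101, qty=10): fills=none; bids=[-] asks=[#1:7@96 #4:6@97 #5:1@98 #6:10@101 #3:1@103]
After op 7 [order #100] limit_sell(price=100, qty=5): fills=none; bids=[-] asks=[#1:7@96 #4:6@97 #5:1@98 #100:5@100 #6:10@101 #3:1@103]
After op 8 [order #101] limit_buy(price=105, qty=5): fills=#101x#1:5@96; bids=[-] asks=[#1:2@96 #4:6@97 #5:1@98 #100:5@100 #6:10@101 #3:1@103]

Answer: 5@96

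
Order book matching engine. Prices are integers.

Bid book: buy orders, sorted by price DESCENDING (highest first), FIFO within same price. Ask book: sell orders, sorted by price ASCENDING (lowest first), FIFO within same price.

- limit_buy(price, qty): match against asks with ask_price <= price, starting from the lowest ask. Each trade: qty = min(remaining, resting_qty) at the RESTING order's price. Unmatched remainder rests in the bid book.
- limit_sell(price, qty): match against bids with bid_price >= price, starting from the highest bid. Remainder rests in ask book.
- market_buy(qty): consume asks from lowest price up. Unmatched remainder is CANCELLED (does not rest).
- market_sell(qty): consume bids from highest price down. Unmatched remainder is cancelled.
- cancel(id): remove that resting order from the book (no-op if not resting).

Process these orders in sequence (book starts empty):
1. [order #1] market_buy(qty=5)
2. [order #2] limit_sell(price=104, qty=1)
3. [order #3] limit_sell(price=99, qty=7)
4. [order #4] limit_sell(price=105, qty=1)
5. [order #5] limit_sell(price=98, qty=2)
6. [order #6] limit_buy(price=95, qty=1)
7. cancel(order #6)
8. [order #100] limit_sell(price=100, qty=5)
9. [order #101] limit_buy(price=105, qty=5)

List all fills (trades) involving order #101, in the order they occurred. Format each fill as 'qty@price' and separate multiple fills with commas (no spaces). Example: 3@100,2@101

After op 1 [order #1] market_buy(qty=5): fills=none; bids=[-] asks=[-]
After op 2 [order #2] limit_sell(price=104, qty=1): fills=none; bids=[-] asks=[#2:1@104]
After op 3 [order #3] limit_sell(price=99, qty=7): fills=none; bids=[-] asks=[#3:7@99 #2:1@104]
After op 4 [order #4] limit_sell(price=105, qty=1): fills=none; bids=[-] asks=[#3:7@99 #2:1@104 #4:1@105]
After op 5 [order #5] limit_sell(price=98, qty=2): fills=none; bids=[-] asks=[#5:2@98 #3:7@99 #2:1@104 #4:1@105]
After op 6 [order #6] limit_buy(price=95, qty=1): fills=none; bids=[#6:1@95] asks=[#5:2@98 #3:7@99 #2:1@104 #4:1@105]
After op 7 cancel(order #6): fills=none; bids=[-] asks=[#5:2@98 #3:7@99 #2:1@104 #4:1@105]
After op 8 [order #100] limit_sell(price=100, qty=5): fills=none; bids=[-] asks=[#5:2@98 #3:7@99 #100:5@100 #2:1@104 #4:1@105]
After op 9 [order #101] limit_buy(price=105, qty=5): fills=#101x#5:2@98 #101x#3:3@99; bids=[-] asks=[#3:4@99 #100:5@100 #2:1@104 #4:1@105]

Answer: 2@98,3@99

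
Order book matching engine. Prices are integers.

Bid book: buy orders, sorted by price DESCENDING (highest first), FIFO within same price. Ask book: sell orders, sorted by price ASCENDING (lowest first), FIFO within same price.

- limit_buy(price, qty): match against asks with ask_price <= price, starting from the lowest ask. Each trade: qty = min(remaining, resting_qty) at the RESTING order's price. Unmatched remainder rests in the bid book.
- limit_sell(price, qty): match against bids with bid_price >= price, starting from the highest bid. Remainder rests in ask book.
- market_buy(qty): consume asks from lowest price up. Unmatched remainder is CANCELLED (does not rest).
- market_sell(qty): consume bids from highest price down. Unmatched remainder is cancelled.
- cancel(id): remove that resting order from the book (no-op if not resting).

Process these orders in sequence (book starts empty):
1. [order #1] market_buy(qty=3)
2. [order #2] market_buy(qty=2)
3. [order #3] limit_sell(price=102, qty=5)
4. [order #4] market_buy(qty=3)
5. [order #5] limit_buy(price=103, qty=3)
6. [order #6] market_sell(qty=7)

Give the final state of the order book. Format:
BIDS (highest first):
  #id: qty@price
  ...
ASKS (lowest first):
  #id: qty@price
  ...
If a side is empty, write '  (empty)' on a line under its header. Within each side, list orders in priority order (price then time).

Answer: BIDS (highest first):
  (empty)
ASKS (lowest first):
  (empty)

Derivation:
After op 1 [order #1] market_buy(qty=3): fills=none; bids=[-] asks=[-]
After op 2 [order #2] market_buy(qty=2): fills=none; bids=[-] asks=[-]
After op 3 [order #3] limit_sell(price=102, qty=5): fills=none; bids=[-] asks=[#3:5@102]
After op 4 [order #4] market_buy(qty=3): fills=#4x#3:3@102; bids=[-] asks=[#3:2@102]
After op 5 [order #5] limit_buy(price=103, qty=3): fills=#5x#3:2@102; bids=[#5:1@103] asks=[-]
After op 6 [order #6] market_sell(qty=7): fills=#5x#6:1@103; bids=[-] asks=[-]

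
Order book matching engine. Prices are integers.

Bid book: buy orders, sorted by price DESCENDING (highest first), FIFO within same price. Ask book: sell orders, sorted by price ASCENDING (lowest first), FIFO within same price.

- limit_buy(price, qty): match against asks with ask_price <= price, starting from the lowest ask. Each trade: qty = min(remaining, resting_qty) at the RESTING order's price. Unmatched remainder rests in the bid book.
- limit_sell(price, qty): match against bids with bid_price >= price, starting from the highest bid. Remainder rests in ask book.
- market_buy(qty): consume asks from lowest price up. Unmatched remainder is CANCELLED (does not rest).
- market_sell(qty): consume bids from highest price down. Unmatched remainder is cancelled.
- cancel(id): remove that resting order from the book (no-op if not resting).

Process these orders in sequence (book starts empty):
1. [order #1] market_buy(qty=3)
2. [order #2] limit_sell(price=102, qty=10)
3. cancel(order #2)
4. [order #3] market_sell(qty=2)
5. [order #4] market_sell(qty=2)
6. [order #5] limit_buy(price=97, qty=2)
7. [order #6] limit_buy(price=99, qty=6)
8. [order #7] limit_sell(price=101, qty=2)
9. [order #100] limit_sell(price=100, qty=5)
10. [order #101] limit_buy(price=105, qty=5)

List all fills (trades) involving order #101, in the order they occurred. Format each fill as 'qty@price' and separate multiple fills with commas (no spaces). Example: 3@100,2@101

Answer: 5@100

Derivation:
After op 1 [order #1] market_buy(qty=3): fills=none; bids=[-] asks=[-]
After op 2 [order #2] limit_sell(price=102, qty=10): fills=none; bids=[-] asks=[#2:10@102]
After op 3 cancel(order #2): fills=none; bids=[-] asks=[-]
After op 4 [order #3] market_sell(qty=2): fills=none; bids=[-] asks=[-]
After op 5 [order #4] market_sell(qty=2): fills=none; bids=[-] asks=[-]
After op 6 [order #5] limit_buy(price=97, qty=2): fills=none; bids=[#5:2@97] asks=[-]
After op 7 [order #6] limit_buy(price=99, qty=6): fills=none; bids=[#6:6@99 #5:2@97] asks=[-]
After op 8 [order #7] limit_sell(price=101, qty=2): fills=none; bids=[#6:6@99 #5:2@97] asks=[#7:2@101]
After op 9 [order #100] limit_sell(price=100, qty=5): fills=none; bids=[#6:6@99 #5:2@97] asks=[#100:5@100 #7:2@101]
After op 10 [order #101] limit_buy(price=105, qty=5): fills=#101x#100:5@100; bids=[#6:6@99 #5:2@97] asks=[#7:2@101]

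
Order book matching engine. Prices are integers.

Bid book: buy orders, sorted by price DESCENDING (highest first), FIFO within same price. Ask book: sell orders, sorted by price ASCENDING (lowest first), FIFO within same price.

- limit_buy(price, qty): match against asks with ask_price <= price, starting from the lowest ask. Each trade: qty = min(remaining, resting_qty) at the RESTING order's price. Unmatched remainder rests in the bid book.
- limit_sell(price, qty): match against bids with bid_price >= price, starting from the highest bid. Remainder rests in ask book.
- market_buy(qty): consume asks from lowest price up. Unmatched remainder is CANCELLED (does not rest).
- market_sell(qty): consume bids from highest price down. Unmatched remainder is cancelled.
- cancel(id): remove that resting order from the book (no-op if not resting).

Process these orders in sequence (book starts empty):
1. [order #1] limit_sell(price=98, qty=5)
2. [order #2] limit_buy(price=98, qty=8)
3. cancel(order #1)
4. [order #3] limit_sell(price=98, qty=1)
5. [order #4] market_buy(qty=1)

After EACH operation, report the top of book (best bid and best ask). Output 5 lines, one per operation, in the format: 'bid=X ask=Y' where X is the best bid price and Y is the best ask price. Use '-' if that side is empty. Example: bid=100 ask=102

Answer: bid=- ask=98
bid=98 ask=-
bid=98 ask=-
bid=98 ask=-
bid=98 ask=-

Derivation:
After op 1 [order #1] limit_sell(price=98, qty=5): fills=none; bids=[-] asks=[#1:5@98]
After op 2 [order #2] limit_buy(price=98, qty=8): fills=#2x#1:5@98; bids=[#2:3@98] asks=[-]
After op 3 cancel(order #1): fills=none; bids=[#2:3@98] asks=[-]
After op 4 [order #3] limit_sell(price=98, qty=1): fills=#2x#3:1@98; bids=[#2:2@98] asks=[-]
After op 5 [order #4] market_buy(qty=1): fills=none; bids=[#2:2@98] asks=[-]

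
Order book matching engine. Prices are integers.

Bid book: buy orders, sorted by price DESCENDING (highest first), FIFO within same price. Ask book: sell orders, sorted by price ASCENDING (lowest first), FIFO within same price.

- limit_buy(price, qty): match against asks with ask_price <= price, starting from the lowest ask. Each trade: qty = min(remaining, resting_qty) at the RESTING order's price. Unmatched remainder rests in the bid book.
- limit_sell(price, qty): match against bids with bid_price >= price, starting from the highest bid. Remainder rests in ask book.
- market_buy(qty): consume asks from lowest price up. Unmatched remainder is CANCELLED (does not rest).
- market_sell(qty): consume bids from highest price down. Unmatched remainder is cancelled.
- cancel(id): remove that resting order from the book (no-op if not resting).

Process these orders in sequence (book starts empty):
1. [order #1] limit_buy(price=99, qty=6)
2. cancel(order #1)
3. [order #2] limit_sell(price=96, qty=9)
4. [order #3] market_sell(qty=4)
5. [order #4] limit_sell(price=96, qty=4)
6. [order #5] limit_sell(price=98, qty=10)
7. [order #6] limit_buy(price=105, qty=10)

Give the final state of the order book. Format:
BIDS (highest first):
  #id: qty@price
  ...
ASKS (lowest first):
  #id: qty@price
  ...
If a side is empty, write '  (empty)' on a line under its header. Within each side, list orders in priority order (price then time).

After op 1 [order #1] limit_buy(price=99, qty=6): fills=none; bids=[#1:6@99] asks=[-]
After op 2 cancel(order #1): fills=none; bids=[-] asks=[-]
After op 3 [order #2] limit_sell(price=96, qty=9): fills=none; bids=[-] asks=[#2:9@96]
After op 4 [order #3] market_sell(qty=4): fills=none; bids=[-] asks=[#2:9@96]
After op 5 [order #4] limit_sell(price=96, qty=4): fills=none; bids=[-] asks=[#2:9@96 #4:4@96]
After op 6 [order #5] limit_sell(price=98, qty=10): fills=none; bids=[-] asks=[#2:9@96 #4:4@96 #5:10@98]
After op 7 [order #6] limit_buy(price=105, qty=10): fills=#6x#2:9@96 #6x#4:1@96; bids=[-] asks=[#4:3@96 #5:10@98]

Answer: BIDS (highest first):
  (empty)
ASKS (lowest first):
  #4: 3@96
  #5: 10@98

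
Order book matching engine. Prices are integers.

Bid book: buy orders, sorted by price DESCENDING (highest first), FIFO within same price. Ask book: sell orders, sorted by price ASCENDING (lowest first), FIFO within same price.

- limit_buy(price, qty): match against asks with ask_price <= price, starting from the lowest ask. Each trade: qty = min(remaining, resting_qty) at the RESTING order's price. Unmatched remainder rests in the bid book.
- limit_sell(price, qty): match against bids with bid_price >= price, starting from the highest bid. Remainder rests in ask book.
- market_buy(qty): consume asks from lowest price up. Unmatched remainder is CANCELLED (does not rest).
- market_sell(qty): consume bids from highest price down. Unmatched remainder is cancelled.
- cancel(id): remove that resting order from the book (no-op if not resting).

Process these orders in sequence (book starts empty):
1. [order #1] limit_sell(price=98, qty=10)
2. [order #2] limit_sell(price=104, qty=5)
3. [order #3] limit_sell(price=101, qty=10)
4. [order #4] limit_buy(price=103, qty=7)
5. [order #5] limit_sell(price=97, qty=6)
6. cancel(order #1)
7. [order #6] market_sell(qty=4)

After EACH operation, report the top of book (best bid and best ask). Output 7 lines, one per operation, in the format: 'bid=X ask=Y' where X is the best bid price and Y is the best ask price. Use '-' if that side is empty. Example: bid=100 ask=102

Answer: bid=- ask=98
bid=- ask=98
bid=- ask=98
bid=- ask=98
bid=- ask=97
bid=- ask=97
bid=- ask=97

Derivation:
After op 1 [order #1] limit_sell(price=98, qty=10): fills=none; bids=[-] asks=[#1:10@98]
After op 2 [order #2] limit_sell(price=104, qty=5): fills=none; bids=[-] asks=[#1:10@98 #2:5@104]
After op 3 [order #3] limit_sell(price=101, qty=10): fills=none; bids=[-] asks=[#1:10@98 #3:10@101 #2:5@104]
After op 4 [order #4] limit_buy(price=103, qty=7): fills=#4x#1:7@98; bids=[-] asks=[#1:3@98 #3:10@101 #2:5@104]
After op 5 [order #5] limit_sell(price=97, qty=6): fills=none; bids=[-] asks=[#5:6@97 #1:3@98 #3:10@101 #2:5@104]
After op 6 cancel(order #1): fills=none; bids=[-] asks=[#5:6@97 #3:10@101 #2:5@104]
After op 7 [order #6] market_sell(qty=4): fills=none; bids=[-] asks=[#5:6@97 #3:10@101 #2:5@104]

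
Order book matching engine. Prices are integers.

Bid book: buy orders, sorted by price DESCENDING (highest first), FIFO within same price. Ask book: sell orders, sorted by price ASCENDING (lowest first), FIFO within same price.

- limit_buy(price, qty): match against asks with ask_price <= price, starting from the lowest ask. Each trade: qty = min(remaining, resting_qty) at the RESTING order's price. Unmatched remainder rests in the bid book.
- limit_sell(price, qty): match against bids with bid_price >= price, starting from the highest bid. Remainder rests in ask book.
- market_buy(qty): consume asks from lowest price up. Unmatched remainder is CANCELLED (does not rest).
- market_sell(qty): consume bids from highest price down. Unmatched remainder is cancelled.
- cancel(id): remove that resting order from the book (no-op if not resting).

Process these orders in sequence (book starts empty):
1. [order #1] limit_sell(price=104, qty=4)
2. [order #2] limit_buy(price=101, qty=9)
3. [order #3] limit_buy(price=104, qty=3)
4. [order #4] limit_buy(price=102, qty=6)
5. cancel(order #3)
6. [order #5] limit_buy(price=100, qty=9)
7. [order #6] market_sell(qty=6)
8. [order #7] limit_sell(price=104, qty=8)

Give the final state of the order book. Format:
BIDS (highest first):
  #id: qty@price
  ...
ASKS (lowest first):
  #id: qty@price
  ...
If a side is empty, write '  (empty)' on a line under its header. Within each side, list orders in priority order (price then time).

Answer: BIDS (highest first):
  #2: 9@101
  #5: 9@100
ASKS (lowest first):
  #1: 1@104
  #7: 8@104

Derivation:
After op 1 [order #1] limit_sell(price=104, qty=4): fills=none; bids=[-] asks=[#1:4@104]
After op 2 [order #2] limit_buy(price=101, qty=9): fills=none; bids=[#2:9@101] asks=[#1:4@104]
After op 3 [order #3] limit_buy(price=104, qty=3): fills=#3x#1:3@104; bids=[#2:9@101] asks=[#1:1@104]
After op 4 [order #4] limit_buy(price=102, qty=6): fills=none; bids=[#4:6@102 #2:9@101] asks=[#1:1@104]
After op 5 cancel(order #3): fills=none; bids=[#4:6@102 #2:9@101] asks=[#1:1@104]
After op 6 [order #5] limit_buy(price=100, qty=9): fills=none; bids=[#4:6@102 #2:9@101 #5:9@100] asks=[#1:1@104]
After op 7 [order #6] market_sell(qty=6): fills=#4x#6:6@102; bids=[#2:9@101 #5:9@100] asks=[#1:1@104]
After op 8 [order #7] limit_sell(price=104, qty=8): fills=none; bids=[#2:9@101 #5:9@100] asks=[#1:1@104 #7:8@104]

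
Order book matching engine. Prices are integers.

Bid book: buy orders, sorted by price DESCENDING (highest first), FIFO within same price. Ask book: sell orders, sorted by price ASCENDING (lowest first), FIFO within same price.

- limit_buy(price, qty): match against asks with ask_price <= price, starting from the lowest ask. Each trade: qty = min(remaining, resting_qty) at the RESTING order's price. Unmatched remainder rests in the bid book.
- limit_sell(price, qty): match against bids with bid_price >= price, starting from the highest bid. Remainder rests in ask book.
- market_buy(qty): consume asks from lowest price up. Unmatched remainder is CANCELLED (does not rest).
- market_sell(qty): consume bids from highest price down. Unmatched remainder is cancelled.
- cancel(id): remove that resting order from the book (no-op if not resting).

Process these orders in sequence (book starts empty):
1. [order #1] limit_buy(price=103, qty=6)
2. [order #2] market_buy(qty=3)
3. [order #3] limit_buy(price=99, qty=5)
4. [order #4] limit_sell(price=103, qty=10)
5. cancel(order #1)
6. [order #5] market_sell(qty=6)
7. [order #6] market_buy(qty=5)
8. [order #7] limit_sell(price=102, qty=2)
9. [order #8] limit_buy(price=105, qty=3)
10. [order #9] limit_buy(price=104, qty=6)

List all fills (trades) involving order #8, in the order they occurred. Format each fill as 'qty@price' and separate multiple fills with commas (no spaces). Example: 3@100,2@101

Answer: 2@102

Derivation:
After op 1 [order #1] limit_buy(price=103, qty=6): fills=none; bids=[#1:6@103] asks=[-]
After op 2 [order #2] market_buy(qty=3): fills=none; bids=[#1:6@103] asks=[-]
After op 3 [order #3] limit_buy(price=99, qty=5): fills=none; bids=[#1:6@103 #3:5@99] asks=[-]
After op 4 [order #4] limit_sell(price=103, qty=10): fills=#1x#4:6@103; bids=[#3:5@99] asks=[#4:4@103]
After op 5 cancel(order #1): fills=none; bids=[#3:5@99] asks=[#4:4@103]
After op 6 [order #5] market_sell(qty=6): fills=#3x#5:5@99; bids=[-] asks=[#4:4@103]
After op 7 [order #6] market_buy(qty=5): fills=#6x#4:4@103; bids=[-] asks=[-]
After op 8 [order #7] limit_sell(price=102, qty=2): fills=none; bids=[-] asks=[#7:2@102]
After op 9 [order #8] limit_buy(price=105, qty=3): fills=#8x#7:2@102; bids=[#8:1@105] asks=[-]
After op 10 [order #9] limit_buy(price=104, qty=6): fills=none; bids=[#8:1@105 #9:6@104] asks=[-]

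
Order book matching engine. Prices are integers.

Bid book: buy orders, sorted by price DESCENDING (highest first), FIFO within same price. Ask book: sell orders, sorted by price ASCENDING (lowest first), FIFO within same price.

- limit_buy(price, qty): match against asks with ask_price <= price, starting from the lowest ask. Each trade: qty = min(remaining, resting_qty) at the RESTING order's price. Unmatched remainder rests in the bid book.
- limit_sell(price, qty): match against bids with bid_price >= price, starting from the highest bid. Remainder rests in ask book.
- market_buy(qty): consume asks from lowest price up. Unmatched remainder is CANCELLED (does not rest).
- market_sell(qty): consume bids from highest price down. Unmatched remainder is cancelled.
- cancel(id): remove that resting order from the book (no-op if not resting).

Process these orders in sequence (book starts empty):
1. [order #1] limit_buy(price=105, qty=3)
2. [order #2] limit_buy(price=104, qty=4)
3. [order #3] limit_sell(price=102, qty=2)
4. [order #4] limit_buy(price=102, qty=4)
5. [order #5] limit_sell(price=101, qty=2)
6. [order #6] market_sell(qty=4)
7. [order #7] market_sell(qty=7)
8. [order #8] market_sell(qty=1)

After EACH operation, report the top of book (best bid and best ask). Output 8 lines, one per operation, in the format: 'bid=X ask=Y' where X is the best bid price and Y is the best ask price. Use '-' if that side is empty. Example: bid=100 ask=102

After op 1 [order #1] limit_buy(price=105, qty=3): fills=none; bids=[#1:3@105] asks=[-]
After op 2 [order #2] limit_buy(price=104, qty=4): fills=none; bids=[#1:3@105 #2:4@104] asks=[-]
After op 3 [order #3] limit_sell(price=102, qty=2): fills=#1x#3:2@105; bids=[#1:1@105 #2:4@104] asks=[-]
After op 4 [order #4] limit_buy(price=102, qty=4): fills=none; bids=[#1:1@105 #2:4@104 #4:4@102] asks=[-]
After op 5 [order #5] limit_sell(price=101, qty=2): fills=#1x#5:1@105 #2x#5:1@104; bids=[#2:3@104 #4:4@102] asks=[-]
After op 6 [order #6] market_sell(qty=4): fills=#2x#6:3@104 #4x#6:1@102; bids=[#4:3@102] asks=[-]
After op 7 [order #7] market_sell(qty=7): fills=#4x#7:3@102; bids=[-] asks=[-]
After op 8 [order #8] market_sell(qty=1): fills=none; bids=[-] asks=[-]

Answer: bid=105 ask=-
bid=105 ask=-
bid=105 ask=-
bid=105 ask=-
bid=104 ask=-
bid=102 ask=-
bid=- ask=-
bid=- ask=-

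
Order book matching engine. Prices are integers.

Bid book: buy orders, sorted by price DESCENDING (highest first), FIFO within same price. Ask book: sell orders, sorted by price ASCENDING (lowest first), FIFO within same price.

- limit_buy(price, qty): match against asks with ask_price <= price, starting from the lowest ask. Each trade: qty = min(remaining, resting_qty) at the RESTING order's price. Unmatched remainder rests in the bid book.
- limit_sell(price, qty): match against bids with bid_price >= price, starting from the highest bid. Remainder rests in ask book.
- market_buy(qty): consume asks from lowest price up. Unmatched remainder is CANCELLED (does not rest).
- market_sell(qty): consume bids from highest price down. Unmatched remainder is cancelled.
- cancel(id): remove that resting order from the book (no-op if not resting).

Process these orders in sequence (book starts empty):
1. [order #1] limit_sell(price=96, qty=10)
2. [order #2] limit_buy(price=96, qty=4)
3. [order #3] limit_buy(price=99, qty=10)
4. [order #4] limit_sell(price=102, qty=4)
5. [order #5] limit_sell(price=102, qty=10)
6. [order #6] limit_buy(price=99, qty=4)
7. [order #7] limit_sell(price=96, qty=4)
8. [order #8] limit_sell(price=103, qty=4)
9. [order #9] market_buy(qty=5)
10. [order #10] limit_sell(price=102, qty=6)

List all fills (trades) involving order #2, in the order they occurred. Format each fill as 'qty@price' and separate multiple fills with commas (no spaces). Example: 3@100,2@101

After op 1 [order #1] limit_sell(price=96, qty=10): fills=none; bids=[-] asks=[#1:10@96]
After op 2 [order #2] limit_buy(price=96, qty=4): fills=#2x#1:4@96; bids=[-] asks=[#1:6@96]
After op 3 [order #3] limit_buy(price=99, qty=10): fills=#3x#1:6@96; bids=[#3:4@99] asks=[-]
After op 4 [order #4] limit_sell(price=102, qty=4): fills=none; bids=[#3:4@99] asks=[#4:4@102]
After op 5 [order #5] limit_sell(price=102, qty=10): fills=none; bids=[#3:4@99] asks=[#4:4@102 #5:10@102]
After op 6 [order #6] limit_buy(price=99, qty=4): fills=none; bids=[#3:4@99 #6:4@99] asks=[#4:4@102 #5:10@102]
After op 7 [order #7] limit_sell(price=96, qty=4): fills=#3x#7:4@99; bids=[#6:4@99] asks=[#4:4@102 #5:10@102]
After op 8 [order #8] limit_sell(price=103, qty=4): fills=none; bids=[#6:4@99] asks=[#4:4@102 #5:10@102 #8:4@103]
After op 9 [order #9] market_buy(qty=5): fills=#9x#4:4@102 #9x#5:1@102; bids=[#6:4@99] asks=[#5:9@102 #8:4@103]
After op 10 [order #10] limit_sell(price=102, qty=6): fills=none; bids=[#6:4@99] asks=[#5:9@102 #10:6@102 #8:4@103]

Answer: 4@96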